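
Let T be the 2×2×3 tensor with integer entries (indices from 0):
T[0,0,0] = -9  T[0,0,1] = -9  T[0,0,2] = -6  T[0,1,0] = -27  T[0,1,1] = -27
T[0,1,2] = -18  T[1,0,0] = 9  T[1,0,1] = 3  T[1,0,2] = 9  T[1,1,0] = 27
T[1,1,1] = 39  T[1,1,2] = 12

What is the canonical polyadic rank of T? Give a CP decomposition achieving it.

Lower bound: the mode-3 unfolding of T (rows indexed by k, columns by (i,j) = (0,0), (0,1), (1,0), (1,1)) is [[-9, -27, 9, 27], [-9, -27, 3, 39], [-6, -18, 9, 12]].
There the 2×2 minor on rows k ∈ {0, 1}, columns (i,j) ∈ {(0,0), (1,0)} is det [[-9, 9], [-9, 3]] = 54 ≠ 0, so this unfolding has rank ≥ 2; CP rank is at least every unfolding rank, so rank(T) ≥ 2. (This is only a lower bound: in general the CP rank may exceed every unfolding rank, so we still need to exhibit 2 rank-1 terms summing to T.)
Upper bound — finding two terms. Write S_k = T[:,:,k] for the frontal slices: S₀ = [[-9, -27], [9, 27]], S₁ = [[-9, -27], [3, 39]], S₂ = [[-6, -18], [9, 12]].
If T = a₁ ⊗ b₁ ⊗ c₁ + a₂ ⊗ b₂ ⊗ c₂ then each S_k = c₁[k]·a₁b₁ᵀ + c₂[k]·a₂b₂ᵀ. S₀ and S₁ are linearly independent, so a₁b₁ᵀ and a₂b₂ᵀ must span the same plane of matrices: they are the rank-1 matrices of the form x·S₀ + y·S₁.
det(x·S₀ + y·S₁) is −270·xy − 270·y² = (-270)·(y)(x + y), vanishing at (x:y) = (1:0) and (1:-1).
M₁ = S₀ = [[-9, -27], [9, 27]] = (-9)·[1, -1][1, 3]ᵀ and M₂ = S₀ − S₁ = [[0, 0], [6, -12]] = 6·[0, 1][1, -2]ᵀ, so take a₁ = [1, -1], b₁ = [1, 3], a₂ = [0, 1], b₂ = [1, -2].
Each slice is an integer combination of E₁ = a₁b₁ᵀ and E₂ = a₂b₂ᵀ: S₀ = −9·E₁, S₁ = −9·E₁ − 6·E₂, S₂ = −6·E₁ + 3·E₂; reading off coefficients, c₁ = [-9, -9, -6] and c₂ = [0, -6, 3].
Hence T = [1, -1] ⊗ [1, 3] ⊗ [-9, -9, -6] + [0, 1] ⊗ [1, -2] ⊗ [0, -6, 3], so rank(T) ≤ 2.
These bounds meet, so rank(T) = 2.
Check entry T[0,1,1] = -27: (1)·(3)·(-9) + (0)·(-2)·(-6) = -27.

rank(T) = 2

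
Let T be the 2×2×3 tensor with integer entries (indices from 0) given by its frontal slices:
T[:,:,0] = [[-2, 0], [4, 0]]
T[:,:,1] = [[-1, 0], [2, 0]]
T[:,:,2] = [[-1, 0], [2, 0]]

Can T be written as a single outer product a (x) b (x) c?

Yes

If T = a (x) b (x) c then every fibre of T is a multiple of the corresponding factor, so read the factors off the fibres through the nonzero entry T[0,0,0] = -2.
The mode-1 fibre T[:,0,0] = [-2, 4] gives a = [1, -2] (primitive direction); the mode-2 fibre T[0,:,0] = [-2, 0] gives b = [1, 0]; then c[k] = T[0,0,k] / (a[0]·b[0]) = [-2, -1, -1] / 1 = [-2, -1, -1].
Expanding [1, -2] (x) [1, 0] (x) [-2, -1, -1] reproduces all 12 entries of T, so T = [1, -2] (x) [1, 0] (x) [-2, -1, -1] and rank(T) ≤ 1.
Equivalently every frontal slice T[:,:,k] is c[k] times the rank-1 matrix [1, -2] (x) [1, 0]. So T has rank 1 (it is nonzero).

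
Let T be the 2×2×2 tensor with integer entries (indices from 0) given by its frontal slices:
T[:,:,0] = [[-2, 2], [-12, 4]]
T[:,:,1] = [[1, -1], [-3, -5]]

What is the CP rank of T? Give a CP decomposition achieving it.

Lower bound: the mode-1 unfolding of T (rows indexed by i, columns by (j,k) = (0,0), (0,1), (1,0), (1,1)) is [[-2, 1, 2, -1], [-12, -3, 4, -5]].
There the 2×2 minor on rows i ∈ {0, 1}, columns (j,k) ∈ {(0,0), (0,1)} is det [[-2, 1], [-12, -3]] = 18 ≠ 0, so this unfolding has rank ≥ 2; CP rank is at least every unfolding rank, so rank(T) ≥ 2. (This is only a lower bound: in general the CP rank may exceed every unfolding rank, so we still need to exhibit 2 rank-1 terms summing to T.)
Upper bound — finding two terms. Write S_k = T[:,:,k] for the frontal slices: S₀ = [[-2, 2], [-12, 4]], S₁ = [[1, -1], [-3, -5]].
If T = a₁ ⊗ b₁ ⊗ c₁ + a₂ ⊗ b₂ ⊗ c₂ then each S_k = c₁[k]·a₁b₁ᵀ + c₂[k]·a₂b₂ᵀ. S₀ and S₁ are linearly independent, so a₁b₁ᵀ and a₂b₂ᵀ must span the same plane of matrices: they are the rank-1 matrices of the form x·S₀ + y·S₁.
det(x·S₀ + y·S₁) is 16·x² + 8·xy − 8·y² = 8·(2·x − y)(x + y), vanishing at (x:y) = (1:2) and (1:-1).
M₁ = S₀ + 2·S₁ = [[0, 0], [-18, -6]] = (-6)·(0, 1)(3, 1)ᵀ and M₂ = S₀ − S₁ = [[-3, 3], [-9, 9]] = (-3)·(1, 3)(1, -1)ᵀ, so take a₁ = (0, 1), b₁ = (3, 1), a₂ = (1, 3), b₂ = (1, -1).
Each slice is an integer combination of E₁ = a₁b₁ᵀ and E₂ = a₂b₂ᵀ: S₀ = −2·E₁ − 2·E₂, S₁ = −2·E₁ + E₂; reading off coefficients, c₁ = (-2, -2) and c₂ = (-2, 1).
Hence T = (0, 1) ⊗ (3, 1) ⊗ (-2, -2) + (1, 3) ⊗ (1, -1) ⊗ (-2, 1), so rank(T) ≤ 2.
These bounds meet, so rank(T) = 2.
Check entry T[1,0,0] = -12: (1)·(3)·(-2) + (3)·(1)·(-2) = -12.

rank(T) = 2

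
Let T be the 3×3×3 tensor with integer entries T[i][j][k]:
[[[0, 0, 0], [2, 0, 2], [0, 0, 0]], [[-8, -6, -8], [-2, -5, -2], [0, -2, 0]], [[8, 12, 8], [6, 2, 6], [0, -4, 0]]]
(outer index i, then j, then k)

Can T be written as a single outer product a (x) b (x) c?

The mode-1 unfolding of T (rows indexed by i, columns by (j,k) = (0,0), (0,1), (0,2), (1,0), (1,1), (1,2), (2,0), (2,1), (2,2)) is [[0, 0, 0, 2, 0, 2, 0, 0, 0], [-8, -6, -8, -2, -5, -2, 0, -2, 0], [8, 12, 8, 6, 2, 6, 0, -4, 0]].
There the 3×3 minor on rows i ∈ {0, 1, 2}, columns (j,k) ∈ {(0,0), (0,1), (1,0)} is det [[0, 0, 2], [-8, -6, -2], [8, 12, 6]] = -96 ≠ 0, so this unfolding has rank ≥ 3; CP rank is at least every unfolding rank, so rank(T) ≥ 3.
In particular rank(T) ≥ 3 > 1, so T is not rank-1.

No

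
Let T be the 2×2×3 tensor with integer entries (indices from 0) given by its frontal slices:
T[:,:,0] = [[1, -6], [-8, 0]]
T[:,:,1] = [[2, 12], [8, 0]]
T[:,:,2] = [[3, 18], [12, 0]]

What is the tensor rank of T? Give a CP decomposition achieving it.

Lower bound: the mode-1 unfolding of T (rows indexed by i, columns by (j,k) = (0,0), (0,1), (0,2), (1,0), (1,1), (1,2)) is [[1, 2, 3, -6, 12, 18], [-8, 8, 12, 0, 0, 0]].
There the 2×2 minor on rows i ∈ {0, 1}, columns (j,k) ∈ {(0,0), (0,1)} is det [[1, 2], [-8, 8]] = 24 ≠ 0, so this unfolding has rank ≥ 2; CP rank is at least every unfolding rank, so rank(T) ≥ 2. (This is only a lower bound: in general the CP rank may exceed every unfolding rank, so we still need to exhibit 2 rank-1 terms summing to T.)
Upper bound — finding two terms. Write S_k = T[:,:,k] for the frontal slices: S₀ = [[1, -6], [-8, 0]], S₁ = [[2, 12], [8, 0]], S₂ = [[3, 18], [12, 0]].
If T = a₁ ∘ b₁ ∘ c₁ + a₂ ∘ b₂ ∘ c₂ then each S_k = c₁[k]·a₁b₁ᵀ + c₂[k]·a₂b₂ᵀ. S₀ and S₁ are linearly independent, so a₁b₁ᵀ and a₂b₂ᵀ must span the same plane of matrices: they are the rank-1 matrices of the form x·S₀ + y·S₁.
det(x·S₀ + y·S₁) is −48·x² + 144·xy − 96·y² = (-48)·(x − 2·y)(x − y), vanishing at (x:y) = (2:1) and (1:1).
M₁ = 2·S₀ + S₁ = [[4, 0], [-8, 0]] = 4·[1, -2][1, 0]ᵀ and M₂ = S₀ + S₁ = [[3, 6], [0, 0]] = 3·[1, 0][1, 2]ᵀ, so take a₁ = [1, -2], b₁ = [1, 0], a₂ = [1, 0], b₂ = [1, 2].
Each slice is an integer combination of E₁ = a₁b₁ᵀ and E₂ = a₂b₂ᵀ: S₀ = 4·E₁ − 3·E₂, S₁ = −4·E₁ + 6·E₂, S₂ = −6·E₁ + 9·E₂; reading off coefficients, c₁ = [4, -4, -6] and c₂ = [-3, 6, 9].
Hence T = [1, -2] ∘ [1, 0] ∘ [4, -4, -6] + [1, 0] ∘ [1, 2] ∘ [-3, 6, 9], so rank(T) ≤ 2.
These bounds meet, so rank(T) = 2.

rank(T) = 2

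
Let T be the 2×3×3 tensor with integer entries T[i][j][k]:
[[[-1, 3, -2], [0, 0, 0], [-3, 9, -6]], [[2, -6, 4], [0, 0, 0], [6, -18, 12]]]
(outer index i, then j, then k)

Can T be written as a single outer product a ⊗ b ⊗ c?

If T = a ⊗ b ⊗ c then every fibre of T is a multiple of the corresponding factor, so read the factors off the fibres through the nonzero entry T[0,0,0] = -1.
The mode-1 fibre T[:,0,0] = [-1, 2] gives a = (1, -2) (primitive direction); the mode-2 fibre T[0,:,0] = [-1, 0, -3] gives b = (1, 0, 3); then c[k] = T[0,0,k] / (a[0]·b[0]) = [-1, 3, -2] / 1 = (-1, 3, -2).
Expanding (1, -2) ⊗ (1, 0, 3) ⊗ (-1, 3, -2) reproduces all 18 entries of T, so T = (1, -2) ⊗ (1, 0, 3) ⊗ (-1, 3, -2) and rank(T) ≤ 1.
Equivalently every frontal slice T[:,:,k] is c[k] times the rank-1 matrix (1, -2) ⊗ (1, 0, 3). So T has rank 1 (it is nonzero).

Yes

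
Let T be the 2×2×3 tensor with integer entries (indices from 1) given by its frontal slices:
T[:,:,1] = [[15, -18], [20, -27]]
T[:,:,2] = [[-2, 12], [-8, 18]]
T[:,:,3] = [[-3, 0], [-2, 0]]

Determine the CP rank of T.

2

Lower bound: the mode-1 unfolding of T (rows indexed by i, columns by (j,k) = (1,1), (1,2), (1,3), (2,1), (2,2), (2,3)) is [[15, -2, -3, -18, 12, 0], [20, -8, -2, -27, 18, 0]].
There the 2×2 minor on rows i ∈ {1, 2}, columns (j,k) ∈ {(1,1), (1,2)} is det [[15, -2], [20, -8]] = -80 ≠ 0, so this unfolding has rank ≥ 2; CP rank is at least every unfolding rank, so rank(T) ≥ 2. (This is only a lower bound: in general the CP rank may exceed every unfolding rank, so we still need to exhibit 2 rank-1 terms summing to T.)
Upper bound — finding two terms. Write S_k = T[:,:,k] for the frontal slices: S₁ = [[15, -18], [20, -27]], S₂ = [[-2, 12], [-8, 18]], S₃ = [[-3, 0], [-2, 0]].
If T = a₁ ⊗ b₁ ⊗ c₁ + a₂ ⊗ b₂ ⊗ c₂ then each S_k = c₁[k]·a₁b₁ᵀ + c₂[k]·a₂b₂ᵀ. S₁ and S₂ are linearly independent, so a₁b₁ᵀ and a₂b₂ᵀ must span the same plane of matrices: they are the rank-1 matrices of the form x·S₁ + y·S₂.
det(x·S₁ + y·S₂) is −45·x² − 60·xy + 60·y² = (-15)·(3·x − 2·y)(x + 2·y), vanishing at (x:y) = (2:3) and (2:-1).
M₁ = 2·S₁ + 3·S₂ = [[24, 0], [16, 0]] = 8·(3, 2)(1, 0)ᵀ and M₂ = 2·S₁ − S₂ = [[32, -48], [48, -72]] = 8·(2, 3)(2, -3)ᵀ, so take a₁ = (3, 2), b₁ = (1, 0), a₂ = (2, 3), b₂ = (2, -3).
Each slice is an integer combination of E₁ = a₁b₁ᵀ and E₂ = a₂b₂ᵀ: S₁ = E₁ + 3·E₂, S₂ = 2·E₁ − 2·E₂, S₃ = −E₁; reading off coefficients, c₁ = (1, 2, -1) and c₂ = (3, -2, 0).
Hence T = (3, 2) ⊗ (1, 0) ⊗ (1, 2, -1) + (2, 3) ⊗ (2, -3) ⊗ (3, -2, 0), so rank(T) ≤ 2.
These bounds meet, so rank(T) = 2.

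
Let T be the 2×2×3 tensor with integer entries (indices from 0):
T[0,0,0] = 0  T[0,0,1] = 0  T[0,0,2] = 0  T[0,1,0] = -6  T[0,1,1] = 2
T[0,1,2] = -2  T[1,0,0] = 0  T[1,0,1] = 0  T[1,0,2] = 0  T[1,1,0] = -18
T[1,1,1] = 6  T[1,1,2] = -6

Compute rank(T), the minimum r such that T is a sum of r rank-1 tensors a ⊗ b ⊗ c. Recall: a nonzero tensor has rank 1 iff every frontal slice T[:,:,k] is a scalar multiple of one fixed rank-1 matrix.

Lower bound: T ≠ 0 (e.g. T[0,1,0] = -6), so rank(T) ≥ 1.
Upper bound: the mode-1 fibre T[:,1,0] = [-6, -18] gives a = [1, 3] (primitive direction); the mode-2 fibre T[0,:,0] = [0, -6] gives b = [0, 1]; then c[k] = T[0,1,k] / (a[0]·b[1]) = [-6, 2, -2] / 1 = [-6, 2, -2].
Expanding [1, 3] ⊗ [0, 1] ⊗ [-6, 2, -2] reproduces all 12 entries of T, so T = [1, 3] ⊗ [0, 1] ⊗ [-6, 2, -2] and rank(T) ≤ 1.
These bounds meet, so rank(T) = 1.

1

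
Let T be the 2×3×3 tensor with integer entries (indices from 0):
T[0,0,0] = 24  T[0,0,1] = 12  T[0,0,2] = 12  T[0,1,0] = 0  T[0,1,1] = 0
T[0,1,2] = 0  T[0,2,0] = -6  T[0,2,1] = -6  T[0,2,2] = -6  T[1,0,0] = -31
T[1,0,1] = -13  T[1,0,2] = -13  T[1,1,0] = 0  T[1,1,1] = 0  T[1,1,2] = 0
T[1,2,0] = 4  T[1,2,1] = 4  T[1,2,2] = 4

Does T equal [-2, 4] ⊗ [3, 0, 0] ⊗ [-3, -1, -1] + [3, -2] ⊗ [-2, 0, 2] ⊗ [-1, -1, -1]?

No

Reconstruct entry (1,0,0) from the claimed factors: Σₗ aₗ[1]bₗ[0]cₗ[0] = (4)·(3)·(-3) + (-2)·(-2)·(-1) = -40, but T[1,0,0] = -31. The claim is false.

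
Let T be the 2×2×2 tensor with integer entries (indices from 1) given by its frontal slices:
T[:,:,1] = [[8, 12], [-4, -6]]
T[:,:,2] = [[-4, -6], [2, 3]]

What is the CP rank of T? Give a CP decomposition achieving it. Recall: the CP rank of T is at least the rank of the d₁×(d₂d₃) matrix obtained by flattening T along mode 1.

rank(T) = 1

Lower bound: T ≠ 0 (e.g. T[1,1,1] = 8), so rank(T) ≥ 1.
Upper bound: if T = a ∘ b ∘ c then every fibre of T is a multiple of the corresponding factor, so read the factors off the fibres through the nonzero entry T[1,1,1] = 8.
The mode-1 fibre T[:,1,1] = [8, -4] gives a = [2, -1] (primitive direction); the mode-2 fibre T[1,:,1] = [8, 12] gives b = [2, 3]; then c[k] = T[1,1,k] / (a[1]·b[1]) = [8, -4] / 4 = [2, -1].
Expanding [2, -1] ∘ [2, 3] ∘ [2, -1] reproduces all 8 entries of T, so T = [2, -1] ∘ [2, 3] ∘ [2, -1] and rank(T) ≤ 1.
These bounds meet, so rank(T) = 1.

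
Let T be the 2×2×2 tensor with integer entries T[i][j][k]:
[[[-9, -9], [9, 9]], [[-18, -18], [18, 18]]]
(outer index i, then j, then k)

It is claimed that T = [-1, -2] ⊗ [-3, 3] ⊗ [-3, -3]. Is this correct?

Reconstruct entrywise from the claimed factors. For example, T[1,0,0] = -18 and Σₗ aₗ[1]bₗ[0]cₗ[0] = (-2)·(-3)·(-3) = -18; checking all 8 entries, every one matches. The claim holds.

Yes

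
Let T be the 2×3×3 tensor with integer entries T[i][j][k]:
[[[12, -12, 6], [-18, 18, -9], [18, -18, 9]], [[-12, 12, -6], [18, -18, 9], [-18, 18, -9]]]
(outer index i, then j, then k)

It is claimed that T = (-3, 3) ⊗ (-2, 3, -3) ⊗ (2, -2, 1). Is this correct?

Yes

Reconstruct entrywise from the claimed factors. For example, T[1,0,2] = -6 and Σₗ aₗ[1]bₗ[0]cₗ[2] = (3)·(-2)·(1) = -6; checking all 18 entries, every one matches. The claim holds.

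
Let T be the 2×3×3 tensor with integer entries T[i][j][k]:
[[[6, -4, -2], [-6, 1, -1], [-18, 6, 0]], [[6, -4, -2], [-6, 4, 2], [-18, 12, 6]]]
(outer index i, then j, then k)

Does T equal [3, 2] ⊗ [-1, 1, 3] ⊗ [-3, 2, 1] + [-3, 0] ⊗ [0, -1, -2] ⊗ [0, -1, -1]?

No

Reconstruct entry (0,0,0) from the claimed factors: Σₗ aₗ[0]bₗ[0]cₗ[0] = (3)·(-1)·(-3) + (-3)·(0)·(0) = 9, but T[0,0,0] = 6. The claim is false.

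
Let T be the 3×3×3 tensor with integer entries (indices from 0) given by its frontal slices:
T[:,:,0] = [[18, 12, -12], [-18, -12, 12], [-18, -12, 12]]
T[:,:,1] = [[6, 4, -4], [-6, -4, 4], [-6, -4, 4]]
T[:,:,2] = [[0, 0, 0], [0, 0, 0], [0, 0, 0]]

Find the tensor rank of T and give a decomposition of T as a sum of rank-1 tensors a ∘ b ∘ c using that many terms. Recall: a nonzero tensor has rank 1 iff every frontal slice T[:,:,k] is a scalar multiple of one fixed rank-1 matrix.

Lower bound: T ≠ 0 (e.g. T[0,0,0] = 18), so rank(T) ≥ 1.
Upper bound: if T = a ∘ b ∘ c then every fibre of T is a multiple of the corresponding factor, so read the factors off the fibres through the nonzero entry T[0,0,0] = 18.
The mode-1 fibre T[:,0,0] = [18, -18, -18] gives a = (1, -1, -1) (primitive direction); the mode-2 fibre T[0,:,0] = [18, 12, -12] gives b = (3, 2, -2); then c[k] = T[0,0,k] / (a[0]·b[0]) = [18, 6, 0] / 3 = (6, 2, 0).
Expanding (1, -1, -1) ∘ (3, 2, -2) ∘ (6, 2, 0) reproduces all 27 entries of T, so T = (1, -1, -1) ∘ (3, 2, -2) ∘ (6, 2, 0) and rank(T) ≤ 1.
These bounds meet, so rank(T) = 1.

rank(T) = 1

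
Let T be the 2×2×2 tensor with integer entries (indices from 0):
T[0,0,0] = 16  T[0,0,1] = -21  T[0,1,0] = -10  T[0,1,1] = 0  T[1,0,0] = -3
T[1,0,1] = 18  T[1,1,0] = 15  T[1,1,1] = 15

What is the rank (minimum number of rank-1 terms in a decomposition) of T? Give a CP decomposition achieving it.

rank(T) = 2

Lower bound: the mode-1 unfolding of T (rows indexed by i, columns by (j,k) = (0,0), (0,1), (1,0), (1,1)) is [[16, -21, -10, 0], [-3, 18, 15, 15]].
There the 2×2 minor on rows i ∈ {0, 1}, columns (j,k) ∈ {(0,0), (0,1)} is det [[16, -21], [-3, 18]] = 225 ≠ 0, so this unfolding has rank ≥ 2; CP rank is at least every unfolding rank, so rank(T) ≥ 2. (Flattening ranks never certify an upper bound on CP rank; for that we must actually write T with 2 rank-1 terms.)
Upper bound — finding two terms. Write S_k = T[:,:,k] for the frontal slices: S₀ = [[16, -10], [-3, 15]], S₁ = [[-21, 0], [18, 15]].
If T = a₁ ⊗ b₁ ⊗ c₁ + a₂ ⊗ b₂ ⊗ c₂ then each S_k = c₁[k]·a₁b₁ᵀ + c₂[k]·a₂b₂ᵀ. S₀ and S₁ are linearly independent, so a₁b₁ᵀ and a₂b₂ᵀ must span the same plane of matrices: they are the rank-1 matrices of the form x·S₀ + y·S₁.
det(x·S₀ + y·S₁) is 210·x² + 105·xy − 315·y² = 105·(2·x + 3·y)(x − y), vanishing at (x:y) = (3:-2) and (1:1).
M₁ = 3·S₀ − 2·S₁ = [[90, -30], [-45, 15]] = 15·[2, -1][3, -1]ᵀ and M₂ = S₀ + S₁ = [[-5, -10], [15, 30]] = (-5)·[1, -3][1, 2]ᵀ, so take a₁ = [2, -1], b₁ = [3, -1], a₂ = [1, -3], b₂ = [1, 2].
Each slice is an integer combination of E₁ = a₁b₁ᵀ and E₂ = a₂b₂ᵀ: S₀ = 3·E₁ − 2·E₂, S₁ = −3·E₁ − 3·E₂; reading off coefficients, c₁ = [3, -3] and c₂ = [-2, -3].
Hence T = [2, -1] ⊗ [3, -1] ⊗ [3, -3] + [1, -3] ⊗ [1, 2] ⊗ [-2, -3], so rank(T) ≤ 2.
These bounds meet, so rank(T) = 2.
Check entry T[1,0,1] = 18: (-1)·(3)·(-3) + (-3)·(1)·(-3) = 18.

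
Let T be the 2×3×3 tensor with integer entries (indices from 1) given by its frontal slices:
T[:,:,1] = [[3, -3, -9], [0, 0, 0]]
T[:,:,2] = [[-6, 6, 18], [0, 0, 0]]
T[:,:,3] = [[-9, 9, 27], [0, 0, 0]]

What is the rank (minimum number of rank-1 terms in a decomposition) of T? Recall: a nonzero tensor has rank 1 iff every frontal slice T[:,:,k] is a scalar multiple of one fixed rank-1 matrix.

Lower bound: T ≠ 0 (e.g. T[1,1,1] = 3), so rank(T) ≥ 1.
Upper bound: the mode-1 fibre T[:,1,1] = [3, 0] gives a = (1, 0) (primitive direction); the mode-2 fibre T[1,:,1] = [3, -3, -9] gives b = (1, -1, -3); then c[k] = T[1,1,k] / (a[1]·b[1]) = [3, -6, -9] / 1 = (3, -6, -9).
Expanding (1, 0) ⊗ (1, -1, -3) ⊗ (3, -6, -9) reproduces all 18 entries of T, so T = (1, 0) ⊗ (1, -1, -3) ⊗ (3, -6, -9) and rank(T) ≤ 1.
These bounds meet, so rank(T) = 1.

1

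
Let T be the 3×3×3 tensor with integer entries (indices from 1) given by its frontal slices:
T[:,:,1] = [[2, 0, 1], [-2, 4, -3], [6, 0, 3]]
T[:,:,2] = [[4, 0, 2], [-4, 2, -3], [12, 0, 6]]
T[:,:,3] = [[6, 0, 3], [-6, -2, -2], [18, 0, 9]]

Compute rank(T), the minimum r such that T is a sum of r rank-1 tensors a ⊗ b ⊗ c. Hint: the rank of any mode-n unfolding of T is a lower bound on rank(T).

2

Lower bound: the mode-2 unfolding of T (rows indexed by j, columns by (i,k) = (1,1), (1,2), (1,3), (2,1), (2,2), (2,3), (3,1), (3,2), (3,3)) is [[2, 4, 6, -2, -4, -6, 6, 12, 18], [0, 0, 0, 4, 2, -2, 0, 0, 0], [1, 2, 3, -3, -3, -2, 3, 6, 9]].
There the 2×2 minor on rows j ∈ {1, 2}, columns (i,k) ∈ {(1,1), (2,1)} is det [[2, -2], [0, 4]] = 8 ≠ 0, so this unfolding has rank ≥ 2; CP rank is at least every unfolding rank, so rank(T) ≥ 2. (Flattening ranks never certify an upper bound on CP rank; for that we must actually write T with 2 rank-1 terms.)
Upper bound — finding two terms. Write S_k = T[:,:,k] for the frontal slices: S₁ = [[2, 0, 1], [-2, 4, -3], [6, 0, 3]], S₂ = [[4, 0, 2], [-4, 2, -3], [12, 0, 6]], S₃ = [[6, 0, 3], [-6, -2, -2], [18, 0, 9]].
If T = a₁ ⊗ b₁ ⊗ c₁ + a₂ ⊗ b₂ ⊗ c₂ then each S_k = c₁[k]·a₁b₁ᵀ + c₂[k]·a₂b₂ᵀ. S₁ and S₂ are linearly independent, so a₁b₁ᵀ and a₂b₂ᵀ must span the same plane of matrices: they are the rank-1 matrices of the form x·S₁ + y·S₂.
The 2×2 minor of x·S₁ + y·S₂ on rows {1,2}, columns {1,2} is 8·x² + 20·xy + 8·y² = 4·(x + 2·y)(2·x + y), vanishing at (x:y) = (2:-1) and (1:-2).
M₁ = 2·S₁ − S₂ = [[0, 0, 0], [0, 6, -3], [0, 0, 0]] = 3·[0, 1, 0][0, 2, -1]ᵀ and M₂ = S₁ − 2·S₂ = [[-6, 0, -3], [6, 0, 3], [-18, 0, -9]] = (-3)·[1, -1, 3][2, 0, 1]ᵀ, so take a₁ = [0, 1, 0], b₁ = [0, 2, -1], a₂ = [1, -1, 3], b₂ = [2, 0, 1].
Each slice is an integer combination of E₁ = a₁b₁ᵀ and E₂ = a₂b₂ᵀ: S₁ = 2·E₁ + E₂, S₂ = E₁ + 2·E₂, S₃ = −E₁ + 3·E₂; reading off coefficients, c₁ = [2, 1, -1] and c₂ = [1, 2, 3].
Hence T = [0, 1, 0] ⊗ [0, 2, -1] ⊗ [2, 1, -1] + [1, -1, 3] ⊗ [2, 0, 1] ⊗ [1, 2, 3], so rank(T) ≤ 2.
These bounds meet, so rank(T) = 2.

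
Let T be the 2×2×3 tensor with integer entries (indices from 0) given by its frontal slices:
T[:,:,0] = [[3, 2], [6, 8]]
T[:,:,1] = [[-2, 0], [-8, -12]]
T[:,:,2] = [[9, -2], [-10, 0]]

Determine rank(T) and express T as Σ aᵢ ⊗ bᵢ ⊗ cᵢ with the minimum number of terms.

rank(T) = 3

Lower bound: the mode-3 unfolding of T (rows indexed by k, columns by (i,j) = (0,0), (0,1), (1,0), (1,1)) is [[3, 2, 6, 8], [-2, 0, -8, -12], [9, -2, -10, 0]].
There the 3×3 minor on rows k ∈ {0, 1, 2}, columns (i,j) ∈ {(0,0), (0,1), (1,0)} is det [[3, 2, 6], [-2, 0, -8], [9, -2, -10]] = -208 ≠ 0, so this unfolding has rank ≥ 3; CP rank is at least every unfolding rank, so rank(T) ≥ 3. (Flattening ranks never certify an upper bound on CP rank; for that we must actually write T with 3 rank-1 terms.)
Upper bound: T is a sum of 3 rank-1 terms, T = (1, -2) ⊗ (1, 2) ⊗ (-1, 2, 1) + (1, -1) ⊗ (2, -1) ⊗ (0, 0, 4) + (1, 1) ⊗ (1, 1) ⊗ (4, -4, 0) (written with every a and b primitive with positive leading entry and the scale carried by c; CP decompositions are not unique, and this one is verified by expanding entrywise), so rank(T) ≤ 3.
These bounds meet, so rank(T) = 3.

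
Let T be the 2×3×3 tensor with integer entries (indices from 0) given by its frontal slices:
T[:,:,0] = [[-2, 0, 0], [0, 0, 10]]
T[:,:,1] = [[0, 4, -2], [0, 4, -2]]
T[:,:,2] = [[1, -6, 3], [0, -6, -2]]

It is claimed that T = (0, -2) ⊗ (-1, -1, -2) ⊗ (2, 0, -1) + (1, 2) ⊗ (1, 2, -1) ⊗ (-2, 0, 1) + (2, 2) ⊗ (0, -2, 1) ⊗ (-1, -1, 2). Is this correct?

Reconstruct entrywise from the claimed factors. For example, T[0,1,0] = 0 and Σₗ aₗ[0]bₗ[1]cₗ[0] = (0)·(-1)·(2) + (1)·(2)·(-2) + (2)·(-2)·(-1) = 0; checking all 18 entries, every one matches. The claim holds.

Yes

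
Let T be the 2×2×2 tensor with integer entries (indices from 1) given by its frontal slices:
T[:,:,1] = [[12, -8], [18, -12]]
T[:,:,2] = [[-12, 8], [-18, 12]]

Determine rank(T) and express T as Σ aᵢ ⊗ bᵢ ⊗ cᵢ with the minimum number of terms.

Lower bound: T ≠ 0 (e.g. T[1,1,1] = 12), so rank(T) ≥ 1.
Upper bound: if T = a ⊗ b ⊗ c then every fibre of T is a multiple of the corresponding factor, so read the factors off the fibres through the nonzero entry T[1,1,1] = 12.
The mode-1 fibre T[:,1,1] = [12, 18] gives a = [2, 3] (primitive direction); the mode-2 fibre T[1,:,1] = [12, -8] gives b = [3, -2]; then c[k] = T[1,1,k] / (a[1]·b[1]) = [12, -12] / 6 = [2, -2].
Expanding [2, 3] ⊗ [3, -2] ⊗ [2, -2] reproduces all 8 entries of T, so T = [2, 3] ⊗ [3, -2] ⊗ [2, -2] and rank(T) ≤ 1.
These bounds meet, so rank(T) = 1.
Check entry T[1,2,2] = 8: (2)·(-2)·(-2) = 8.

rank(T) = 1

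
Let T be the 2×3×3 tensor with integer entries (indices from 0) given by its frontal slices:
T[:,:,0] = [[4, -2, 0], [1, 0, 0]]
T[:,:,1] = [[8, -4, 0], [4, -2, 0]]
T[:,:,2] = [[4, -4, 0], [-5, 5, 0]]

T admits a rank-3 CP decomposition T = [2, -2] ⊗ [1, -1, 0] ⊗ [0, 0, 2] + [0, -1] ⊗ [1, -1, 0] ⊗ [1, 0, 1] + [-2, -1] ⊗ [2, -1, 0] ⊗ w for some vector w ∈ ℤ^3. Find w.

Subtract the known terms from T to get the rank-1 residual R = [-2, -1] ⊗ [2, -1, 0] ⊗ w, so R[i,j,k] = a[i]·b[j]·w[k]. Pick indices with nonzero a[0]·b[0] = (-2)·(2) = -4. Only the fibre through (0,0,·) is needed: R[0,0,:] = T[0,0,:] − Σₗ aₗ[0]bₗ[0]cₗ = [4, 8, 4] − (2)·(1)·[0, 0, 2] − (0)·(1)·[1, 0, 1] = [4, 8, 0]. Then w[k] = R[0,0,k] / -4 for each k, giving w = [4, 8, 0] / -4 = [-1, -2, 0].

w = [-1, -2, 0]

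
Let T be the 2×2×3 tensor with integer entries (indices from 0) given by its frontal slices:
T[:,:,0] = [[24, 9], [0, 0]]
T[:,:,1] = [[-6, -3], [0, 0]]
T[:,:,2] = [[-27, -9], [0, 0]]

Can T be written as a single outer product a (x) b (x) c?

No

The mode-3 unfolding of T (rows indexed by k, columns by (i,j) = (0,0), (0,1), (1,0), (1,1)) is [[24, 9, 0, 0], [-6, -3, 0, 0], [-27, -9, 0, 0]].
There the 2×2 minor on rows k ∈ {0, 1}, columns (i,j) ∈ {(0,0), (0,1)} is det [[24, 9], [-6, -3]] = -18 ≠ 0, so this unfolding has rank ≥ 2; CP rank is at least every unfolding rank, so rank(T) ≥ 2.
In particular rank(T) ≥ 2 > 1, so T is not rank-1.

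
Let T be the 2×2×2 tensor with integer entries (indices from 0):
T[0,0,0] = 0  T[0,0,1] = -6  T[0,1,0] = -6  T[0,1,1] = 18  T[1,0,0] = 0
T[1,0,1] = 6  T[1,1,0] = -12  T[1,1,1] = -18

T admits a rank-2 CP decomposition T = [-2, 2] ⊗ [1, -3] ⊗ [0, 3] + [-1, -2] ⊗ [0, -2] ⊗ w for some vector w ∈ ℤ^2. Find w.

Subtract the known terms from T to get the rank-1 residual R = [-1, -2] ⊗ [0, -2] ⊗ w, so R[i,j,k] = a[i]·b[j]·w[k]. Pick indices with nonzero a[0]·b[1] = (-1)·(-2) = 2. Only the fibre through (0,1,·) is needed: R[0,1,:] = T[0,1,:] − Σₗ aₗ[0]bₗ[1]cₗ = [-6, 18] − (-2)·(-3)·[0, 3] = [-6, 0]. Then w[k] = R[0,1,k] / 2 for each k, giving w = [-6, 0] / 2 = [-3, 0].

w = [-3, 0]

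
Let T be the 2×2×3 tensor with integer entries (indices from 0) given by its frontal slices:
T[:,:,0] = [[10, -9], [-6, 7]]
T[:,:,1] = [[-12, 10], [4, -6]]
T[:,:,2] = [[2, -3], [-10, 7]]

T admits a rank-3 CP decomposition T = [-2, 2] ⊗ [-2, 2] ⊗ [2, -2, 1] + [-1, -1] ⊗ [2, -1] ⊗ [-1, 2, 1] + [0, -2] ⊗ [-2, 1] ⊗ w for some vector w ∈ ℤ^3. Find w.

Subtract the known terms from T to get the rank-1 residual R = [0, -2] ⊗ [-2, 1] ⊗ w, so R[i,j,k] = a[i]·b[j]·w[k]. Pick indices with nonzero a[1]·b[0] = (-2)·(-2) = 4. Only the fibre through (1,0,·) is needed: R[1,0,:] = T[1,0,:] − Σₗ aₗ[1]bₗ[0]cₗ = [-6, 4, -10] − (2)·(-2)·[2, -2, 1] − (-1)·(2)·[-1, 2, 1] = [0, 0, -4]. Then w[k] = R[1,0,k] / 4 for each k, giving w = [0, 0, -4] / 4 = [0, 0, -1].

w = [0, 0, -1]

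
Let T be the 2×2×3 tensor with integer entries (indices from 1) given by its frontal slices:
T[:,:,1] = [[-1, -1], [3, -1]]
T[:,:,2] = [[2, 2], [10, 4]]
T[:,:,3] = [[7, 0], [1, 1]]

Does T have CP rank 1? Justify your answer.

No

The mode-3 unfolding of T (rows indexed by k, columns by (i,j) = (1,1), (1,2), (2,1), (2,2)) is [[-1, -1, 3, -1], [2, 2, 10, 4], [7, 0, 1, 1]].
There the 3×3 minor on rows k ∈ {1, 2, 3}, columns (i,j) ∈ {(1,1), (1,2), (2,1)} is det [[-1, -1, 3], [2, 2, 10], [7, 0, 1]] = -112 ≠ 0, so this unfolding has rank ≥ 3; CP rank is at least every unfolding rank, so rank(T) ≥ 3.
In particular rank(T) ≥ 3 > 1, so T is not rank-1.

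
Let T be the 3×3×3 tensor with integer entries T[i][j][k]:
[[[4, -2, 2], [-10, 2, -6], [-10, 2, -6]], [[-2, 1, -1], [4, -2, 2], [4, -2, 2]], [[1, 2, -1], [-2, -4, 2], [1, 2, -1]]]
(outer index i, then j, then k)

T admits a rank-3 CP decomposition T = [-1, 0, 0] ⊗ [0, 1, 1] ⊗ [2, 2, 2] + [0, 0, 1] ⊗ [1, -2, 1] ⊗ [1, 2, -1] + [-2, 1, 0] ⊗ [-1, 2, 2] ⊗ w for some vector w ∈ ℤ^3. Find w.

w = [2, -1, 1]

Subtract the known terms from T to get the rank-1 residual R = [-2, 1, 0] ⊗ [-1, 2, 2] ⊗ w, so R[i,j,k] = a[i]·b[j]·w[k]. Pick indices with nonzero a[0]·b[0] = (-2)·(-1) = 2. Only the fibre through (0,0,·) is needed: R[0,0,:] = T[0,0,:] − Σₗ aₗ[0]bₗ[0]cₗ = [4, -2, 2] − (-1)·(0)·[2, 2, 2] − (0)·(1)·[1, 2, -1] = [4, -2, 2]. Then w[k] = R[0,0,k] / 2 for each k, giving w = [4, -2, 2] / 2 = [2, -1, 1].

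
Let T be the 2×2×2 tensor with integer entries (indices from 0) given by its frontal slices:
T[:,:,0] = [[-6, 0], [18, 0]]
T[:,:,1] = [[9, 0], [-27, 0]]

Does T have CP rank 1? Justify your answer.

Yes

If T = a ∘ b ∘ c then every fibre of T is a multiple of the corresponding factor, so read the factors off the fibres through the nonzero entry T[0,0,0] = -6.
The mode-1 fibre T[:,0,0] = [-6, 18] gives a = [1, -3] (primitive direction); the mode-2 fibre T[0,:,0] = [-6, 0] gives b = [1, 0]; then c[k] = T[0,0,k] / (a[0]·b[0]) = [-6, 9] / 1 = [-6, 9].
Expanding [1, -3] ∘ [1, 0] ∘ [-6, 9] reproduces all 8 entries of T, so T = [1, -3] ∘ [1, 0] ∘ [-6, 9] and rank(T) ≤ 1.
Equivalently every frontal slice T[:,:,k] is c[k] times the rank-1 matrix [1, -3] ∘ [1, 0]. So T has rank 1 (it is nonzero).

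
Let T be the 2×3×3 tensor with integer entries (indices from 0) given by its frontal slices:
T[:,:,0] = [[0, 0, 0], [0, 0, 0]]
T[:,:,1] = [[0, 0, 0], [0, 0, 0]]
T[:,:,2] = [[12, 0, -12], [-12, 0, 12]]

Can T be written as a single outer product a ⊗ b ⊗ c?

The mode-1 fibre T[:,0,2] = [12, -12] gives a = [1, -1] (primitive direction); the mode-2 fibre T[0,:,2] = [12, 0, -12] gives b = [1, 0, -1]; then c[k] = T[0,0,k] / (a[0]·b[0]) = [0, 0, 12] / 1 = [0, 0, 12].
Expanding [1, -1] ⊗ [1, 0, -1] ⊗ [0, 0, 12] reproduces all 18 entries of T, so T = [1, -1] ⊗ [1, 0, -1] ⊗ [0, 0, 12] and rank(T) ≤ 1.
Equivalently every frontal slice T[:,:,k] is c[k] times the rank-1 matrix [1, -1] ⊗ [1, 0, -1]. So T has rank 1 (it is nonzero).

Yes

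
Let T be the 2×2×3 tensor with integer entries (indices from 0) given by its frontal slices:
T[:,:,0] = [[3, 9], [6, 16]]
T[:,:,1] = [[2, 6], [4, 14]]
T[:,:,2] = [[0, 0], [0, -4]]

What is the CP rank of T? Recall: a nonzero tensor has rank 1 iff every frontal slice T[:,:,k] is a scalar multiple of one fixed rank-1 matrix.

2

Lower bound: the mode-2 unfolding of T (rows indexed by j, columns by (i,k) = (0,0), (0,1), (0,2), (1,0), (1,1), (1,2)) is [[3, 2, 0, 6, 4, 0], [9, 6, 0, 16, 14, -4]].
There the 2×2 minor on rows j ∈ {0, 1}, columns (i,k) ∈ {(0,0), (1,0)} is det [[3, 6], [9, 16]] = -6 ≠ 0, so this unfolding has rank ≥ 2; CP rank is at least every unfolding rank, so rank(T) ≥ 2. (Unfolding ranks only ever bound the CP rank from below — rank(T) can be strictly larger than all of them — so the matching upper bound has to come from an explicit 2-term decomposition.)
Upper bound — finding two terms. Write S_k = T[:,:,k] for the frontal slices: S₀ = [[3, 9], [6, 16]], S₁ = [[2, 6], [4, 14]], S₂ = [[0, 0], [0, -4]].
If T = a₁ ⊗ b₁ ⊗ c₁ + a₂ ⊗ b₂ ⊗ c₂ then each S_k = c₁[k]·a₁b₁ᵀ + c₂[k]·a₂b₂ᵀ. S₀ and S₁ are linearly independent, so a₁b₁ᵀ and a₂b₂ᵀ must span the same plane of matrices: they are the rank-1 matrices of the form x·S₀ + y·S₁.
det(x·S₀ + y·S₁) is −6·x² + 2·xy + 4·y² = (-2)·(3·x + 2·y)(x − y), vanishing at (x:y) = (2:-3) and (1:1).
M₁ = 2·S₀ − 3·S₁ = [[0, 0], [0, -10]] = (-10)·[0, 1][0, 1]ᵀ and M₂ = S₀ + S₁ = [[5, 15], [10, 30]] = 5·[1, 2][1, 3]ᵀ, so take a₁ = [0, 1], b₁ = [0, 1], a₂ = [1, 2], b₂ = [1, 3].
Each slice is an integer combination of E₁ = a₁b₁ᵀ and E₂ = a₂b₂ᵀ: S₀ = −2·E₁ + 3·E₂, S₁ = 2·E₁ + 2·E₂, S₂ = −4·E₁; reading off coefficients, c₁ = [-2, 2, -4] and c₂ = [3, 2, 0].
Hence T = [0, 1] ⊗ [0, 1] ⊗ [-2, 2, -4] + [1, 2] ⊗ [1, 3] ⊗ [3, 2, 0], so rank(T) ≤ 2.
These bounds meet, so rank(T) = 2.
Check entry T[1,1,0] = 16: (1)·(1)·(-2) + (2)·(3)·(3) = 16.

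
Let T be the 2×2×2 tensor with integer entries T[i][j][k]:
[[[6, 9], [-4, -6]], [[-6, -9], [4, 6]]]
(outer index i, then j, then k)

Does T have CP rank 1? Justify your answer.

Yes

If T = a ⊗ b ⊗ c then every fibre of T is a multiple of the corresponding factor, so read the factors off the fibres through the nonzero entry T[0,0,0] = 6.
The mode-1 fibre T[:,0,0] = [6, -6] gives a = [1, -1] (primitive direction); the mode-2 fibre T[0,:,0] = [6, -4] gives b = [3, -2]; then c[k] = T[0,0,k] / (a[0]·b[0]) = [6, 9] / 3 = [2, 3].
Expanding [1, -1] ⊗ [3, -2] ⊗ [2, 3] reproduces all 8 entries of T, so T = [1, -1] ⊗ [3, -2] ⊗ [2, 3] and rank(T) ≤ 1.
Equivalently every frontal slice T[:,:,k] is c[k] times the rank-1 matrix [1, -1] ⊗ [3, -2]. So T has rank 1 (it is nonzero).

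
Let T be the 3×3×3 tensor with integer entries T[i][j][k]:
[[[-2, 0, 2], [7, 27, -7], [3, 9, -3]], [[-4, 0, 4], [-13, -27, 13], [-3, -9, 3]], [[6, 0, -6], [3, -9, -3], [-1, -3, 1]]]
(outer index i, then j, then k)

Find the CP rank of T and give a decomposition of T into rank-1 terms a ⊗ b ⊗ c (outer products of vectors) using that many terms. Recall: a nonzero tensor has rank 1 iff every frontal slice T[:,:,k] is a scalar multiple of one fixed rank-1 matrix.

rank(T) = 2

Lower bound: the mode-1 unfolding of T (rows indexed by i, columns by (j,k) = (0,0), (0,1), (0,2), (1,0), (1,1), (1,2), (2,0), (2,1), (2,2)) is [[-2, 0, 2, 7, 27, -7, 3, 9, -3], [-4, 0, 4, -13, -27, 13, -3, -9, 3], [6, 0, -6, 3, -9, -3, -1, -3, 1]].
There the 2×2 minor on rows i ∈ {0, 1}, columns (j,k) ∈ {(0,0), (1,0)} is det [[-2, 7], [-4, -13]] = 54 ≠ 0, so this unfolding has rank ≥ 2; CP rank is at least every unfolding rank, so rank(T) ≥ 2. (Flattening ranks never certify an upper bound on CP rank; for that we must actually write T with 2 rank-1 terms.)
Upper bound — finding two terms. Write S_k = T[:,:,k] for the frontal slices: S₀ = [[-2, 7, 3], [-4, -13, -3], [6, 3, -1]], S₁ = [[0, 27, 9], [0, -27, -9], [0, -9, -3]], S₂ = [[2, -7, -3], [4, 13, 3], [-6, -3, 1]].
If T = a₁ ⊗ b₁ ⊗ c₁ + a₂ ⊗ b₂ ⊗ c₂ then each S_k = c₁[k]·a₁b₁ᵀ + c₂[k]·a₂b₂ᵀ. S₀ and S₁ are linearly independent, so a₁b₁ᵀ and a₂b₂ᵀ must span the same plane of matrices: they are the rank-1 matrices of the form x·S₀ + y·S₁.
The 2×2 minor of x·S₀ + y·S₁ on rows {0,1}, columns {0,1} is 54·x² + 162·xy = 54·(x + 3·y)(x), vanishing at (x:y) = (3:-1) and (0:1).
M₁ = 3·S₀ − S₁ = [[-6, -6, 0], [-12, -12, 0], [18, 18, 0]] = (-6)·[1, 2, -3][1, 1, 0]ᵀ and M₂ = S₁ = [[0, 27, 9], [0, -27, -9], [0, -9, -3]] = 3·[3, -3, -1][0, 3, 1]ᵀ, so take a₁ = [1, 2, -3], b₁ = [1, 1, 0], a₂ = [3, -3, -1], b₂ = [0, 3, 1].
Each slice is an integer combination of E₁ = a₁b₁ᵀ and E₂ = a₂b₂ᵀ: S₀ = −2·E₁ + E₂, S₁ = 3·E₂, S₂ = 2·E₁ − E₂; reading off coefficients, c₁ = [-2, 0, 2] and c₂ = [1, 3, -1].
Hence T = [1, 2, -3] ⊗ [1, 1, 0] ⊗ [-2, 0, 2] + [3, -3, -1] ⊗ [0, 3, 1] ⊗ [1, 3, -1], so rank(T) ≤ 2.
These bounds meet, so rank(T) = 2.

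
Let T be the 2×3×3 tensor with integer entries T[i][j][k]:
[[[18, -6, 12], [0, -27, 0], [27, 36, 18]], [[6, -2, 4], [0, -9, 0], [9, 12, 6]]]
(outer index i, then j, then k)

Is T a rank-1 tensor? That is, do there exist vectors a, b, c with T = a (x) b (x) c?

No

The mode-3 unfolding of T (rows indexed by k, columns by (i,j) = (0,0), (0,1), (0,2), (1,0), (1,1), (1,2)) is [[18, 0, 27, 6, 0, 9], [-6, -27, 36, -2, -9, 12], [12, 0, 18, 4, 0, 6]].
There the 2×2 minor on rows k ∈ {0, 1}, columns (i,j) ∈ {(0,0), (0,1)} is det [[18, 0], [-6, -27]] = -486 ≠ 0, so this unfolding has rank ≥ 2; CP rank is at least every unfolding rank, so rank(T) ≥ 2.
In particular rank(T) ≥ 2 > 1, so T is not rank-1.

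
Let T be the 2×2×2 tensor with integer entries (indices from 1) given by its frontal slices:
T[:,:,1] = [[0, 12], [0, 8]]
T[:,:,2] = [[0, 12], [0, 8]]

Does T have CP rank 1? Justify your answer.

Yes

The mode-1 fibre T[:,2,1] = [12, 8] gives a = [3, 2] (primitive direction); the mode-2 fibre T[1,:,1] = [0, 12] gives b = [0, 1]; then c[k] = T[1,2,k] / (a[1]·b[2]) = [12, 12] / 3 = [4, 4].
Expanding [3, 2] ⊗ [0, 1] ⊗ [4, 4] reproduces all 8 entries of T, so T = [3, 2] ⊗ [0, 1] ⊗ [4, 4] and rank(T) ≤ 1.
Equivalently every frontal slice T[:,:,k] is c[k] times the rank-1 matrix [3, 2] ⊗ [0, 1]. So T has rank 1 (it is nonzero).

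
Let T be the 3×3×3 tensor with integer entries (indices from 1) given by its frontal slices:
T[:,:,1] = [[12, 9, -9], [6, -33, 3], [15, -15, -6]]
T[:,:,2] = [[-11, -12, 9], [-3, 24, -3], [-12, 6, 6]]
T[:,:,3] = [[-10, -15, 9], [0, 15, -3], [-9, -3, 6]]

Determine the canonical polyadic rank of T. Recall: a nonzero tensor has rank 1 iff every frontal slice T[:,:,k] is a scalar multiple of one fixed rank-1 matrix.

Lower bound: in the mode-3 unfolding of T (rows indexed by k, columns by (i,j)) the 2×2 minor on rows k ∈ {1, 2}, columns (i,j) ∈ {(1,1), (1,2)} is det [[12, 9], [-11, -12]] = -45 ≠ 0, so that unfolding has rank ≥ 2 and hence rank(T) ≥ 2 (CP rank is at least every unfolding rank, though it can be larger).
Upper bound: with S_k = T[:,:,k], the two rank-1 terms a₁b₁ᵀ, a₂b₂ᵀ are the rank-1 members of the pencil x·S₁ + y·S₂.
The 2×2 minor of x·S₁ + y·S₂ on rows {1,2}, columns {1,2} is −450·x² + 750·xy − 300·y² = (-150)·(3·x − 2·y)(x − y), vanishing at (x:y) = (2:3) and (1:1).
M₁ = 2·S₁ + 3·S₂ = [[-9, -18, 9], [3, 6, -3], [-6, -12, 6]] = (-3)·[3, -1, 2][1, 2, -1]ᵀ and M₂ = S₁ + S₂ = [[1, -3, 0], [3, -9, 0], [3, -9, 0]] = [1, 3, 3][1, -3, 0]ᵀ, so take a₁ = [3, -1, 2], b₁ = [1, 2, -1], a₂ = [1, 3, 3], b₂ = [1, -3, 0].
Each slice is an integer combination of E₁ = a₁b₁ᵀ and E₂ = a₂b₂ᵀ: S₁ = 3·E₁ + 3·E₂, S₂ = −3·E₁ − 2·E₂, S₃ = −3·E₁ − E₂; reading off coefficients, c₁ = [3, -3, -3] and c₂ = [3, -2, -1].
Hence T = [3, -1, 2] ⊗ [1, 2, -1] ⊗ [3, -3, -3] + [1, 3, 3] ⊗ [1, -3, 0] ⊗ [3, -2, -1], so rank(T) ≤ 2.
These bounds meet, so rank(T) = 2.

2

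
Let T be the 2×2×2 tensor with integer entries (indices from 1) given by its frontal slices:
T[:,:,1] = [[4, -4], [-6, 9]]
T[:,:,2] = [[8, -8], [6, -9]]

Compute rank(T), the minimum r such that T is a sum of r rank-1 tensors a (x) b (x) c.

Lower bound: the mode-1 unfolding of T (rows indexed by i, columns by (j,k) = (1,1), (1,2), (2,1), (2,2)) is [[4, 8, -4, -8], [-6, 6, 9, -9]].
There the 2×2 minor on rows i ∈ {1, 2}, columns (j,k) ∈ {(1,1), (1,2)} is det [[4, 8], [-6, 6]] = 72 ≠ 0, so this unfolding has rank ≥ 2; CP rank is at least every unfolding rank, so rank(T) ≥ 2. (Flattening ranks never certify an upper bound on CP rank; for that we must actually write T with 2 rank-1 terms.)
Upper bound — finding two terms. Write S_k = T[:,:,k] for the frontal slices: S₁ = [[4, -4], [-6, 9]], S₂ = [[8, -8], [6, -9]].
If T = a₁ (x) b₁ (x) c₁ + a₂ (x) b₂ (x) c₂ then each S_k = c₁[k]·a₁b₁ᵀ + c₂[k]·a₂b₂ᵀ. S₁ and S₂ are linearly independent, so a₁b₁ᵀ and a₂b₂ᵀ must span the same plane of matrices: they are the rank-1 matrices of the form x·S₁ + y·S₂.
det(x·S₁ + y·S₂) is 12·x² + 12·xy − 24·y² = 12·(x + 2·y)(x − y), vanishing at (x:y) = (2:-1) and (1:1).
M₁ = 2·S₁ − S₂ = [[0, 0], [-18, 27]] = (-9)·(0, 1)(2, -3)ᵀ and M₂ = S₁ + S₂ = [[12, -12], [0, 0]] = 12·(1, 0)(1, -1)ᵀ, so take a₁ = (0, 1), b₁ = (2, -3), a₂ = (1, 0), b₂ = (1, -1).
Each slice is an integer combination of E₁ = a₁b₁ᵀ and E₂ = a₂b₂ᵀ: S₁ = −3·E₁ + 4·E₂, S₂ = 3·E₁ + 8·E₂; reading off coefficients, c₁ = (-3, 3) and c₂ = (4, 8).
Hence T = (0, 1) (x) (2, -3) (x) (-3, 3) + (1, 0) (x) (1, -1) (x) (4, 8), so rank(T) ≤ 2.
These bounds meet, so rank(T) = 2.
Check entry T[1,2,1] = -4: (0)·(-3)·(-3) + (1)·(-1)·(4) = -4.

2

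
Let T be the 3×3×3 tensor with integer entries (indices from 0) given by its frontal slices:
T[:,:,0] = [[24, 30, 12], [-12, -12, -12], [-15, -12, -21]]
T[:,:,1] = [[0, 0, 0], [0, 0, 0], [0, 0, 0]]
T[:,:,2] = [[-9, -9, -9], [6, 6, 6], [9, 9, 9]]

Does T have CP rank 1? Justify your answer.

The mode-3 unfolding of T (rows indexed by k, columns by (i,j) = (0,0), (0,1), (0,2), (1,0), (1,1), (1,2), (2,0), (2,1), (2,2)) is [[24, 30, 12, -12, -12, -12, -15, -12, -21], [0, 0, 0, 0, 0, 0, 0, 0, 0], [-9, -9, -9, 6, 6, 6, 9, 9, 9]].
There the 2×2 minor on rows k ∈ {0, 2}, columns (i,j) ∈ {(0,0), (0,1)} is det [[24, 30], [-9, -9]] = 54 ≠ 0, so this unfolding has rank ≥ 2; CP rank is at least every unfolding rank, so rank(T) ≥ 2.
In particular rank(T) ≥ 2 > 1, so T is not rank-1.

No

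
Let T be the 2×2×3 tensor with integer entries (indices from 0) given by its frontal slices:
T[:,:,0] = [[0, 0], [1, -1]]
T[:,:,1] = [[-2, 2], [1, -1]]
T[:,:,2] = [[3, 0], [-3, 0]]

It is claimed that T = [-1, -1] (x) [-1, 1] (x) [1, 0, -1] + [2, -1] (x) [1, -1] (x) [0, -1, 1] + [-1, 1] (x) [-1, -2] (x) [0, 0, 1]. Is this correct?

Reconstruct entry (0,0,0) from the claimed factors: Σₗ aₗ[0]bₗ[0]cₗ[0] = (-1)·(-1)·(1) + (2)·(1)·(0) + (-1)·(-1)·(0) = 1, but T[0,0,0] = 0. The claim is false.

No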